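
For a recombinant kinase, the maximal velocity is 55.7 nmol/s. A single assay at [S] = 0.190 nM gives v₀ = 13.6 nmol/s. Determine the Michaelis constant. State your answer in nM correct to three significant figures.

0.588 nM

From v = Vmax[S]/(Km+[S]), Km = [S](Vmax − v)/v.
Km = 0.190 × (55.7 − 13.6) / 13.6 = 7.999/13.6 = 0.588 nM.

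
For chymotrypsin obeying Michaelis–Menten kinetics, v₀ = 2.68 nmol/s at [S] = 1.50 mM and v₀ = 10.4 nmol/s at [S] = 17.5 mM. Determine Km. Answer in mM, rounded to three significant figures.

From v = Vmax[S]/(Km+[S]), each point gives Vmax = v(Km+[S])/[S].
Equating: 2.68(Km+1.50)/1.50 = 10.4(Km+17.5)/17.5.
1.787·Km + 2.68 = 0.5943·Km + 10.4, so (1.787 − 0.5943)·Km = 10.4 − 2.68.
Km = 7.720/1.192 = 6.47 mM; then Vmax = 2.68(6.47+1.50)/1.50 = 14.2 nmol/s.

6.47 mM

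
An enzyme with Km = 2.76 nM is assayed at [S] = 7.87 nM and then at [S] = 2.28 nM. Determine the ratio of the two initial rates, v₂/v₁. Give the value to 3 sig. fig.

The fractional saturations are [S]/(Km+[S]) = 7.87/10.63 = 0.7404 and 2.28/5.040 = 0.4524.
v₂/v₁ is just their ratio: 0.4524/0.7404 = 0.611.

0.611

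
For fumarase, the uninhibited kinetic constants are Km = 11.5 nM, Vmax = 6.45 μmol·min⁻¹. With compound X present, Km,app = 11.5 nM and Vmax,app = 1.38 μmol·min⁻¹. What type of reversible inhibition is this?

noncompetitive

Vmax decreases (6.45 → 1.38 μmol·min⁻¹) while Km is unchanged — pure noncompetitive inhibition.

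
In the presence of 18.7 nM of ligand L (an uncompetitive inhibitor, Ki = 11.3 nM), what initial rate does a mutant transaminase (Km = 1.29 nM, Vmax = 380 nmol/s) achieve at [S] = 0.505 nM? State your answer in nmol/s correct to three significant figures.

With α = 1 + [I]/Ki = 1 + 18.7/11.3 = 2.655, the uncompetitive rate law is v = (Vmax/α)·[S] / (Km/α + [S]).
v = (380/2.655)×0.505 / (1.29/2.655 + 0.505) = 72.28/0.9909 = 72.9 nmol/s.

72.9 nmol/s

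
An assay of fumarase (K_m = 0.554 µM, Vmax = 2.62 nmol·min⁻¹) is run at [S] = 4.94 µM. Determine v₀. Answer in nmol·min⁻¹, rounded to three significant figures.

v = Vmax·[S]/(Km + [S]) = 2.62 × 4.94 / (0.554 + 4.94)
  = 12.94 / 5.494 = 2.36 nmol·min⁻¹.

2.36 nmol·min⁻¹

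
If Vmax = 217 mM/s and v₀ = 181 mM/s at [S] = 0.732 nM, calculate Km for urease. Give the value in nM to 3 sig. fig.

0.146 nM

From v = Vmax[S]/(Km+[S]), Km = [S](Vmax − v)/v.
Km = 0.732 × (217 − 181) / 181 = 26.35/181 = 0.146 nM.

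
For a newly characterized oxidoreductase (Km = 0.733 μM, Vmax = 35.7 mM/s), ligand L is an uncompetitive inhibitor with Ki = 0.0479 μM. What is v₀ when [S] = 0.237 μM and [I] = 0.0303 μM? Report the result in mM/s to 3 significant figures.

α = 1 + [I]/Ki = 1 + 0.0303/0.0479 = 1.633.
For an uncompetitive inhibitor, both parameters are divided by α, giving Vmax/α and Km/α: Km,app = 0.449 μM, Vmax,app = 21.9 mM/s.
v = Vmax,app·[S]/(Km,app + [S]) = 21.9 × 0.237/(0.449 + 0.237) = 7.55 mM/s.

7.55 mM/s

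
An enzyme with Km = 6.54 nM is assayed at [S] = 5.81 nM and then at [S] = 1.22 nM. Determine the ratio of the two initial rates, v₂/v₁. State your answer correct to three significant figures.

0.334

Since Vmax cancels, v₂/v₁ = [S]₂(Km+[S]₁) / [S]₁(Km+[S]₂).
= 1.22×(6.54+5.81) / (5.81×(6.54+1.22)) = 15.07/45.09 = 0.334.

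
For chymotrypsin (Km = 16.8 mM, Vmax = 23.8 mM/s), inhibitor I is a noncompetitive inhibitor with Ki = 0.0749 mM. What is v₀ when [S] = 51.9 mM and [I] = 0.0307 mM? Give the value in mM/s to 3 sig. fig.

12.8 mM/s

α = 1 + [I]/Ki = 1 + 0.0307/0.0749 = 1.410.
For a noncompetitive inhibitor, Vmax is reduced to Vmax/α while Km is unchanged: Km,app = 16.8 mM, Vmax,app = 16.9 mM/s.
v = Vmax,app·[S]/(Km,app + [S]) = 16.9 × 51.9/(16.8 + 51.9) = 12.8 mM/s.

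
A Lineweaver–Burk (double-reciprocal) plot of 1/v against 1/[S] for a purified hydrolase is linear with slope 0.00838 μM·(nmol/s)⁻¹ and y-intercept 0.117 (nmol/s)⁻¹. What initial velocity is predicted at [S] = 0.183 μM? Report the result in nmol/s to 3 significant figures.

The y-intercept is 1/Vmax, so Vmax = 1/0.117 = 8.55 nmol/s.
The slope is Km/Vmax, so Km = 0.00838 × 8.55 = 0.0716 μM.
Then v = 8.55 × 0.183/(0.0716 + 0.183) = 6.14 nmol/s.

6.14 nmol/s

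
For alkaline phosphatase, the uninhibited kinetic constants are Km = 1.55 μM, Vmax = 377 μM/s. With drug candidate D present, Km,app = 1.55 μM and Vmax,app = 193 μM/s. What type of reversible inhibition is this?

Vmax decreases (377 → 193 μM/s) while Km is unchanged — pure noncompetitive inhibition.

noncompetitive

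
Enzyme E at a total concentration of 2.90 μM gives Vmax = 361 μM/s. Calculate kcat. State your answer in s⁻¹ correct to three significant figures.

kcat = Vmax/[E]total = 361 μM/s / 2.90 μM = 124 s⁻¹.

124 s⁻¹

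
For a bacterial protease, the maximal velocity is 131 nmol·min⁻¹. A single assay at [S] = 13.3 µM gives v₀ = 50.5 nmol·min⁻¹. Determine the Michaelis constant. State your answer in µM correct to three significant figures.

21.2 µM

v/Vmax = 50.5/131 = 0.3855 = [S]/(Km+[S]).
So Km + [S] = [S]/0.3855 = 34.50 µM, giving Km = 34.50 − 13.3 = 21.2 µM.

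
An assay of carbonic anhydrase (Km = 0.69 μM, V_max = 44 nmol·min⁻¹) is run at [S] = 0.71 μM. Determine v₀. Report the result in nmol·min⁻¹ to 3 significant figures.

22.3 nmol·min⁻¹

[S]/(Km+[S]) = 0.71/1.400 = 0.5071, the fractional saturation.
v = 0.5071 × Vmax = 0.5071 × 44 = 22.3 nmol·min⁻¹.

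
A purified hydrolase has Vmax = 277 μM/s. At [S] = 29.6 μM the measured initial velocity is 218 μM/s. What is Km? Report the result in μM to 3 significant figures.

8.01 μM

v/Vmax = 218/277 = 0.7870 = [S]/(Km+[S]).
So Km + [S] = [S]/0.7870 = 37.61 μM, giving Km = 37.61 − 29.6 = 8.01 μM.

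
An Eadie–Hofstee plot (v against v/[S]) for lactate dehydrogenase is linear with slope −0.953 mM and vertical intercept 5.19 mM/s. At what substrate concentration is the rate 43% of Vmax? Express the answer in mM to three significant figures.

The Eadie–Hofstee slope gives Km = 0.953 mM (slope = −Km).
v/Vmax = [S]/(Km+[S]) = 0.43 ⇒ [S] = Km·0.43/(1−0.43) = 0.953 × 0.7544 = 0.719 mM.

0.719 mM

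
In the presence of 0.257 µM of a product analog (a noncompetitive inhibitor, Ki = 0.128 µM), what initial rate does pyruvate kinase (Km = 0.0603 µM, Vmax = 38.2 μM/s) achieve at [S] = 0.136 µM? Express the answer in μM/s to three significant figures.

8.80 μM/s

With α = 1 + [I]/Ki = 1 + 0.257/0.128 = 3.008, the noncompetitive rate law is v = (Vmax/α)·[S] / (Km + [S]).
v = (38.2/3.008)×0.136 / (0.0603 + 0.136) = 1.727/0.1963 = 8.80 μM/s.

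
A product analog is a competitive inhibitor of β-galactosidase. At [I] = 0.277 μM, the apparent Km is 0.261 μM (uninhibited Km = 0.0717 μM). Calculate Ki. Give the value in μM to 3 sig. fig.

Competitive: Km,app = α·Km with α = 1 + [I]/Ki.
α = Km,app/Km = 0.261/0.0717 = 3.640.
Ki = [I]/(α − 1) = 0.277/2.640 = 0.105 μM.

0.105 μM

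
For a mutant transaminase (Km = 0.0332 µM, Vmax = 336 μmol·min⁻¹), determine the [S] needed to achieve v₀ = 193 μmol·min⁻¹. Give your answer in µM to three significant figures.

The required fractional saturation is v/Vmax = 193/336 = 0.5744.
Then [S]/(Km+[S]) = 0.5744 ⇒ [S] = 0.0332 × 0.5744/(1 − 0.5744) = 0.0448 µM.

0.0448 µM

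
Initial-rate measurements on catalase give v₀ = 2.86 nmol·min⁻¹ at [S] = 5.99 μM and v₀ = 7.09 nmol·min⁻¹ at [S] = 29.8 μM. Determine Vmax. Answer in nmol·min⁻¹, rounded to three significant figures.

11.3 nmol·min⁻¹

In reciprocal form, 1/v = (Km/Vmax)·(1/[S]) + 1/Vmax. The two points give (1/[S], 1/v) = (0.1669, 0.3497) and (0.03356, 0.1410).
Slope = (0.3497 − 0.1410)/(0.1669 − 0.03356) = 1.564; intercept = 0.3497 − 1.564×0.1669 = 0.08856.
Vmax = 1/intercept = 11.3 nmol·min⁻¹; Km = slope × Vmax = 1.564 × 11.3 = 17.7 μM.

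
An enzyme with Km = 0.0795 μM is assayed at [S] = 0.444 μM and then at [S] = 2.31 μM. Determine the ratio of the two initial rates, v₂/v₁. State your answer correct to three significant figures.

1.14

Since Vmax cancels, v₂/v₁ = [S]₂(Km+[S]₁) / [S]₁(Km+[S]₂).
= 2.31×(0.0795+0.444) / (0.444×(0.0795+2.31)) = 1.209/1.061 = 1.14.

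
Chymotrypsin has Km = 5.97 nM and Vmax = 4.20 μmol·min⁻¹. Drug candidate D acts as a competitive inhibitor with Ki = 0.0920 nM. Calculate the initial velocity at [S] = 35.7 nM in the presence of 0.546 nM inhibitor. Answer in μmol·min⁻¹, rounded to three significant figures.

α = 1 + [I]/Ki = 1 + 0.546/0.0920 = 6.935.
For a competitive inhibitor, Vmax is unchanged and the apparent Km becomes α·Km: Km,app = 41.4 nM, Vmax,app = 4.20 μmol·min⁻¹.
v = Vmax,app·[S]/(Km,app + [S]) = 4.20 × 35.7/(41.4 + 35.7) = 1.94 μmol·min⁻¹.

1.94 μmol·min⁻¹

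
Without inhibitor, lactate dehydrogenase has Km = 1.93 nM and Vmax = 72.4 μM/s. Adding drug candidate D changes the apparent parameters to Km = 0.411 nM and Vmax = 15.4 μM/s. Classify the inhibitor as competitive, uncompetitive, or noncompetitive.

uncompetitive

Both Km and Vmax decrease by the same factor (~4.70-fold) — characteristic of uncompetitive inhibition.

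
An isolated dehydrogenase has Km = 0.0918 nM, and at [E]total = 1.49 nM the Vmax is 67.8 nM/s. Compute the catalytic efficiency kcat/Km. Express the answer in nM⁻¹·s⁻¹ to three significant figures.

kcat = Vmax/[E]total = 67.8/1.49 = 45.5 s⁻¹.
kcat/Km = 45.5/0.0918 = 496 nM⁻¹·s⁻¹.

496 nM⁻¹·s⁻¹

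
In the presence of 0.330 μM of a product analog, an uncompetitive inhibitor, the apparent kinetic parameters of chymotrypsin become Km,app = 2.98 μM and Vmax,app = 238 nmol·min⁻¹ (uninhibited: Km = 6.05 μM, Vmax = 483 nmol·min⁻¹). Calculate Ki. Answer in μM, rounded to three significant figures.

0.321 μM

Uncompetitive: Vmax,app = Vmax/α (and Km,app = Km/α) with α = 1 + [I]/Ki.
α = Vmax/Vmax,app = 483/238 = 2.029.
Since α = 1 + [I]/Ki, [I]/Ki = 2.029 − 1 = 1.029 and Ki = 0.330/1.029 = 0.321 μM.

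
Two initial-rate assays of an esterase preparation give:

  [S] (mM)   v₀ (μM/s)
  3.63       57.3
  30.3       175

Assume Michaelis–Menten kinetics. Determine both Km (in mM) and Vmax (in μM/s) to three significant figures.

From v = Vmax[S]/(Km+[S]), each point gives Vmax = v(Km+[S])/[S].
Equating: 57.3(Km+3.63)/3.63 = 175(Km+30.3)/30.3.
15.79·Km + 57.3 = 5.776·Km + 175, so (15.79 − 5.776)·Km = 175 − 57.3.
Km = 117.7/10.01 = 11.8 mM; then Vmax = 57.3(11.8+3.63)/3.63 = 243 μM/s.

Km = 11.8 mM; Vmax = 243 μM/s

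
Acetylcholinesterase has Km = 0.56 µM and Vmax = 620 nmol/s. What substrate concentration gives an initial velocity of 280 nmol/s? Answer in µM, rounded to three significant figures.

0.461 µM

The required fractional saturation is v/Vmax = 280/620 = 0.4516.
Then [S]/(Km+[S]) = 0.4516 ⇒ [S] = 0.56 × 0.4516/(1 − 0.4516) = 0.461 µM.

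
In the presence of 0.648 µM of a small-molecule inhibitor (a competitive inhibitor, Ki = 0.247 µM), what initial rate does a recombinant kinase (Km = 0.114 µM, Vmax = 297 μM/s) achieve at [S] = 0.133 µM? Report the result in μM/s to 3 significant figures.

With α = 1 + [I]/Ki = 1 + 0.648/0.247 = 3.623, the competitive rate law is v = Vmax[S] / (αKm + [S]).
v = 297×0.133 / (3.623×0.114 + 0.133) = 39.50/0.5461 = 72.3 μM/s.

72.3 μM/s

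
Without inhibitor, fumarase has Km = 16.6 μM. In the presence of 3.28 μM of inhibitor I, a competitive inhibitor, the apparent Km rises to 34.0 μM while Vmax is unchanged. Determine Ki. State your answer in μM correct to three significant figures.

3.13 μM

Competitive: Km,app = α·Km with α = 1 + [I]/Ki.
α = Km,app/Km = 34.0/16.6 = 2.048.
Since α = 1 + [I]/Ki, [I]/Ki = 2.048 − 1 = 1.048 and Ki = 3.28/1.048 = 3.13 μM.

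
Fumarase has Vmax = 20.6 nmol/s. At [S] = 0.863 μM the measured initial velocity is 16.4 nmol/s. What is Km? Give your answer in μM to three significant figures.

0.221 μM

From v = Vmax[S]/(Km+[S]), Km = [S](Vmax − v)/v.
Km = 0.863 × (20.6 − 16.4) / 16.4 = 3.625/16.4 = 0.221 μM.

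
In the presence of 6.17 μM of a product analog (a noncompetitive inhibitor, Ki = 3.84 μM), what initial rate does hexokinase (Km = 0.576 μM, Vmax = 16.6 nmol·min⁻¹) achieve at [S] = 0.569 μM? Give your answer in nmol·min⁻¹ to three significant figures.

With α = 1 + [I]/Ki = 1 + 6.17/3.84 = 2.607, the noncompetitive rate law is v = (Vmax/α)·[S] / (Km + [S]).
v = (16.6/2.607)×0.569 / (0.576 + 0.569) = 3.623/1.145 = 3.16 nmol·min⁻¹.

3.16 nmol·min⁻¹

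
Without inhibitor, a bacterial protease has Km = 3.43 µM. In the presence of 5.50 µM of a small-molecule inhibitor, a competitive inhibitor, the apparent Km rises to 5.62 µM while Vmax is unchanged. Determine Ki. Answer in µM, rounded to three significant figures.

Competitive: Km,app = α·Km with α = 1 + [I]/Ki.
α = Km,app/Km = 5.62/3.43 = 1.638.
Ki = [I]/(α − 1) = 5.50/0.6385 = 8.61 µM.

8.61 µM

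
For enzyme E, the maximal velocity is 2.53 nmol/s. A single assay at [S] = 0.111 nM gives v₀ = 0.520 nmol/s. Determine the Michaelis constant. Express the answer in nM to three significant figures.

0.429 nM

v/Vmax = 0.520/2.53 = 0.2055 = [S]/(Km+[S]).
So Km + [S] = [S]/0.2055 = 0.5401 nM, giving Km = 0.5401 − 0.111 = 0.429 nM.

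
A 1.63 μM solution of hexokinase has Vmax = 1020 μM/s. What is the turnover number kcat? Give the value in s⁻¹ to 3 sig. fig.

kcat = Vmax/[E]total = 1020 μM/s / 1.63 μM = 626 s⁻¹.

626 s⁻¹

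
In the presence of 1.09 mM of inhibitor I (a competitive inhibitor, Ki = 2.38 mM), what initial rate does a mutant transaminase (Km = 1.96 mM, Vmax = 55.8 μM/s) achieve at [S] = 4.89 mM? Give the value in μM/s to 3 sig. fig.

35.2 μM/s

With α = 1 + [I]/Ki = 1 + 1.09/2.38 = 1.458, the competitive rate law is v = Vmax[S] / (αKm + [S]).
v = 55.8×4.89 / (1.458×1.96 + 4.89) = 272.9/7.748 = 35.2 μM/s.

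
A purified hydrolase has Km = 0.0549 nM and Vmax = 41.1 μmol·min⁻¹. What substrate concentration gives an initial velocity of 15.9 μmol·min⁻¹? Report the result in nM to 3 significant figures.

Rearranging v = Vmax[S]/(Km+[S]) gives [S] = Km·v/(Vmax − v).
[S] = 0.0549 × 15.9 / (41.1 − 15.9) = 0.8729/25.20 = 0.0346 nM.

0.0346 nM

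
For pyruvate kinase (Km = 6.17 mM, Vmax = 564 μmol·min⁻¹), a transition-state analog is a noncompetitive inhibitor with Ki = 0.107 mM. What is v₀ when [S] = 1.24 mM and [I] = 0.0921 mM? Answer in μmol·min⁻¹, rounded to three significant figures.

50.7 μmol·min⁻¹

With α = 1 + [I]/Ki = 1 + 0.0921/0.107 = 1.861, the noncompetitive rate law is v = (Vmax/α)·[S] / (Km + [S]).
v = (564/1.861)×1.24 / (6.17 + 1.24) = 375.8/7.410 = 50.7 μmol·min⁻¹.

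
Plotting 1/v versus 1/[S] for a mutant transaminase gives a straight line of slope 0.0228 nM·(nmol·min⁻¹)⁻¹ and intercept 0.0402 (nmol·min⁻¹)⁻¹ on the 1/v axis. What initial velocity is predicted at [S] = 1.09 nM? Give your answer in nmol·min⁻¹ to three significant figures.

16.4 nmol·min⁻¹

The y-intercept is 1/Vmax, so Vmax = 1/0.0402 = 24.9 nmol·min⁻¹.
The slope is Km/Vmax, so Km = 0.0228 × 24.9 = 0.567 nM.
Then v = 24.9 × 1.09/(0.567 + 1.09) = 16.4 nmol·min⁻¹.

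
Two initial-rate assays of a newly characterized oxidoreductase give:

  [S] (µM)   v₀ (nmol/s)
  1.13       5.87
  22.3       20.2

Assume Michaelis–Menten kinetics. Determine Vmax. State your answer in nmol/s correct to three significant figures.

23.2 nmol/s

In reciprocal form, 1/v = (Km/Vmax)·(1/[S]) + 1/Vmax. The two points give (1/[S], 1/v) = (0.8850, 0.1704) and (0.04484, 0.04950).
Slope = (0.1704 − 0.04950)/(0.8850 − 0.04484) = 0.1439; intercept = 0.1704 − 0.1439×0.8850 = 0.04305.
Vmax = 1/intercept = 23.2 nmol/s; Km = slope × Vmax = 0.1439 × 23.2 = 3.34 µM.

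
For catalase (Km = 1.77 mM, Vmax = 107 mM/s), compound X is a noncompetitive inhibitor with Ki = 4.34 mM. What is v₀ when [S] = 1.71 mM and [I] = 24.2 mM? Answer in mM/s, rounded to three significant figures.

8.00 mM/s

With α = 1 + [I]/Ki = 1 + 24.2/4.34 = 6.576, the noncompetitive rate law is v = (Vmax/α)·[S] / (Km + [S]).
v = (107/6.576)×1.71 / (1.77 + 1.71) = 27.82/3.480 = 8.00 mM/s.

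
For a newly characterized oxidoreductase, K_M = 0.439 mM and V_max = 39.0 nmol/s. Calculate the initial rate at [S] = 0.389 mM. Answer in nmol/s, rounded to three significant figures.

v = Vmax·[S]/(Km + [S]) = 39.0 × 0.389 / (0.439 + 0.389)
  = 15.17 / 0.8280 = 18.3 nmol/s.

18.3 nmol/s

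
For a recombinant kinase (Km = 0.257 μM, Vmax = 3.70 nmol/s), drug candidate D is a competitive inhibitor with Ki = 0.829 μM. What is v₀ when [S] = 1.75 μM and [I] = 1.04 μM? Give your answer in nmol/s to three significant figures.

2.78 nmol/s

With α = 1 + [I]/Ki = 1 + 1.04/0.829 = 2.255, the competitive rate law is v = Vmax[S] / (αKm + [S]).
v = 3.70×1.75 / (2.255×0.257 + 1.75) = 6.475/2.329 = 2.78 nmol/s.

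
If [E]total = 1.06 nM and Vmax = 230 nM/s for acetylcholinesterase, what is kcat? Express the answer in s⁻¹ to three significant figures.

217 s⁻¹

kcat = Vmax/[E]total = 230 nM/s / 1.06 nM = 217 s⁻¹.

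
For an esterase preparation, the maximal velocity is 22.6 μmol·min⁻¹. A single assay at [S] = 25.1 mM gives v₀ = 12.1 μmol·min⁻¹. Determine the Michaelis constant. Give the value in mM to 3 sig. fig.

21.8 mM

v/Vmax = 12.1/22.6 = 0.5354 = [S]/(Km+[S]).
So Km + [S] = [S]/0.5354 = 46.88 mM, giving Km = 46.88 − 25.1 = 21.8 mM.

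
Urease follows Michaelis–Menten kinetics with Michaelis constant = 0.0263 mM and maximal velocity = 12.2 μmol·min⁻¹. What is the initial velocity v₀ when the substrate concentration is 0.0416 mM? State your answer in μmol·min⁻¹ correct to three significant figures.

v = Vmax·[S]/(Km + [S]) = 12.2 × 0.0416 / (0.0263 + 0.0416)
  = 0.5075 / 0.06790 = 7.47 μmol·min⁻¹.

7.47 μmol·min⁻¹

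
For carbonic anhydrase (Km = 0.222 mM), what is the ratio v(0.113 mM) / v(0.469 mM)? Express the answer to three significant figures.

0.497

Since Vmax cancels, v₂/v₁ = [S]₂(Km+[S]₁) / [S]₁(Km+[S]₂).
= 0.113×(0.222+0.469) / (0.469×(0.222+0.113)) = 0.07808/0.1571 = 0.497.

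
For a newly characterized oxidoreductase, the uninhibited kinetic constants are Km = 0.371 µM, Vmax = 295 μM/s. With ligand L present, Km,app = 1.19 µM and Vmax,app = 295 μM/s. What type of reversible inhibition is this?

Km increases (0.371 → 1.19 µM) while Vmax is unchanged — the hallmark of competitive inhibition.

competitive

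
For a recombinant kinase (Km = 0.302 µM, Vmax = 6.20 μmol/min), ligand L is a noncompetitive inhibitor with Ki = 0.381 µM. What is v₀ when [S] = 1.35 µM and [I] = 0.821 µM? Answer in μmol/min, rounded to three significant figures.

α = 1 + [I]/Ki = 1 + 0.821/0.381 = 3.155.
For a noncompetitive inhibitor, Vmax is reduced to Vmax/α while Km is unchanged: Km,app = 0.302 µM, Vmax,app = 1.97 μmol/min.
v = Vmax,app·[S]/(Km,app + [S]) = 1.97 × 1.35/(0.302 + 1.35) = 1.61 μmol/min.

1.61 μmol/min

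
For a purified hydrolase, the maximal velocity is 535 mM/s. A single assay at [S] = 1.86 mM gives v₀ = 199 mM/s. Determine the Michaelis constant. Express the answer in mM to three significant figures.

3.14 mM

v/Vmax = 199/535 = 0.3720 = [S]/(Km+[S]).
So Km + [S] = [S]/0.3720 = 5.001 mM, giving Km = 5.001 − 1.86 = 3.14 mM.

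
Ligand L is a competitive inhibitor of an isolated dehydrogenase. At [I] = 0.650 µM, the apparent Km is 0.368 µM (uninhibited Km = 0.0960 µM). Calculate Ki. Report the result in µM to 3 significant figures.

Competitive: Km,app = α·Km with α = 1 + [I]/Ki.
α = Km,app/Km = 0.368/0.0960 = 3.833.
Since α = 1 + [I]/Ki, [I]/Ki = 3.833 − 1 = 2.833 and Ki = 0.650/2.833 = 0.229 µM.

0.229 µM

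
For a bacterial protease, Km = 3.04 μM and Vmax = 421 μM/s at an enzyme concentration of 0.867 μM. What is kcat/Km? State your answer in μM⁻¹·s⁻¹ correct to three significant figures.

160 μM⁻¹·s⁻¹

kcat = Vmax/[E]total = 421/0.867 = 486 s⁻¹.
kcat/Km = 486/3.04 = 160 μM⁻¹·s⁻¹.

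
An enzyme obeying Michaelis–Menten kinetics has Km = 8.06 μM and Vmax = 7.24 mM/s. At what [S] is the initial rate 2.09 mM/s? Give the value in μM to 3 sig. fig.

3.27 μM

The required fractional saturation is v/Vmax = 2.09/7.24 = 0.2887.
Then [S]/(Km+[S]) = 0.2887 ⇒ [S] = 8.06 × 0.2887/(1 − 0.2887) = 3.27 μM.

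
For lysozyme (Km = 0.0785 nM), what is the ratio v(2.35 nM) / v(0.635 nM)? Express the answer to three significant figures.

1.09

Since Vmax cancels, v₂/v₁ = [S]₂(Km+[S]₁) / [S]₁(Km+[S]₂).
= 2.35×(0.0785+0.635) / (0.635×(0.0785+2.35)) = 1.677/1.542 = 1.09.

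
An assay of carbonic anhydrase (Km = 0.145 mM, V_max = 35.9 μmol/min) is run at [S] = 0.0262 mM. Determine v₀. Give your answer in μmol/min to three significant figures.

v = Vmax·[S]/(Km + [S]) = 35.9 × 0.0262 / (0.145 + 0.0262)
  = 0.9406 / 0.1712 = 5.49 μmol/min.

5.49 μmol/min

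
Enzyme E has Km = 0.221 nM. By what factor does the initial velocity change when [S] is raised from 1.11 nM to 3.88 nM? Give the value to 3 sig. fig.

1.13

Since Vmax cancels, v₂/v₁ = [S]₂(Km+[S]₁) / [S]₁(Km+[S]₂).
= 3.88×(0.221+1.11) / (1.11×(0.221+3.88)) = 5.164/4.552 = 1.13.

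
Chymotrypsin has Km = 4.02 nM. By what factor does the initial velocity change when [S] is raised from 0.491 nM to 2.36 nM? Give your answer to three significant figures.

3.40

Since Vmax cancels, v₂/v₁ = [S]₂(Km+[S]₁) / [S]₁(Km+[S]₂).
= 2.36×(4.02+0.491) / (0.491×(4.02+2.36)) = 10.65/3.133 = 3.40.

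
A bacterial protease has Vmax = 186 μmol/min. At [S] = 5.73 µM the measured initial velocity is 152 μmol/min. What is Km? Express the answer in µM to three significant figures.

1.28 µM

From v = Vmax[S]/(Km+[S]), Km = [S](Vmax − v)/v.
Km = 5.73 × (186 − 152) / 152 = 194.8/152 = 1.28 µM.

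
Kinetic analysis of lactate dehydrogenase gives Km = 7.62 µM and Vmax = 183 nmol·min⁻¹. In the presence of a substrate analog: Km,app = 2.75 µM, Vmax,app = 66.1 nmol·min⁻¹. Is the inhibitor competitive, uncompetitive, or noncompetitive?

Both Km and Vmax decrease by the same factor (~2.77-fold) — characteristic of uncompetitive inhibition.

uncompetitive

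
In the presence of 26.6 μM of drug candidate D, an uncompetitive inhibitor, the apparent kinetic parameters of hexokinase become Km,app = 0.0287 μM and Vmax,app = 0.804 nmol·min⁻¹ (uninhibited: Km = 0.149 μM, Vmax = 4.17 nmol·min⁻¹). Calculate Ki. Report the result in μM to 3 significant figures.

Uncompetitive: Vmax,app = Vmax/α (and Km,app = Km/α) with α = 1 + [I]/Ki.
α = Vmax/Vmax,app = 4.17/0.804 = 5.187.
Ki = [I]/(α − 1) = 26.6/4.187 = 6.35 μM.

6.35 μM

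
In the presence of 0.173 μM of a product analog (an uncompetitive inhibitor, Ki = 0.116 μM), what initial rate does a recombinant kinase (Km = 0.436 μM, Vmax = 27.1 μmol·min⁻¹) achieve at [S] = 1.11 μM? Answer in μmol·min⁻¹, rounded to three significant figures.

9.40 μmol·min⁻¹

With α = 1 + [I]/Ki = 1 + 0.173/0.116 = 2.491, the uncompetitive rate law is v = (Vmax/α)·[S] / (Km/α + [S]).
v = (27.1/2.491)×1.11 / (0.436/2.491 + 1.11) = 12.07/1.285 = 9.40 μmol·min⁻¹.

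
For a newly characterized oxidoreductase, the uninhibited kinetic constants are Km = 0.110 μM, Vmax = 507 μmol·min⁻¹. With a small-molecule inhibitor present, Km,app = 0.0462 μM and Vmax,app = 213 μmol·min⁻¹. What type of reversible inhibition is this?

Both Km and Vmax decrease by the same factor (~2.38-fold) — characteristic of uncompetitive inhibition.

uncompetitive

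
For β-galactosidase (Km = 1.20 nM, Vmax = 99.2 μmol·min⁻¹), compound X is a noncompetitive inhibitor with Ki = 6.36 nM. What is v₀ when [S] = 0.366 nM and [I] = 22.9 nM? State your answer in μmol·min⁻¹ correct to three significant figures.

5.04 μmol·min⁻¹

With α = 1 + [I]/Ki = 1 + 22.9/6.36 = 4.601, the noncompetitive rate law is v = (Vmax/α)·[S] / (Km + [S]).
v = (99.2/4.601)×0.366 / (1.20 + 0.366) = 7.892/1.566 = 5.04 μmol·min⁻¹.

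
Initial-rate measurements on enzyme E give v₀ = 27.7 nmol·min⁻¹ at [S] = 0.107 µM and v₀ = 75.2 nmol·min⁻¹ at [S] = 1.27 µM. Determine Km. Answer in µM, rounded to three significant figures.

0.238 µM

From v = Vmax[S]/(Km+[S]), each point gives Vmax = v(Km+[S])/[S].
Equating: 27.7(Km+0.107)/0.107 = 75.2(Km+1.27)/1.27.
258.9·Km + 27.7 = 59.21·Km + 75.2, so (258.9 − 59.21)·Km = 75.2 − 27.7.
Km = 47.50/199.7 = 0.238 µM; then Vmax = 27.7(0.238+0.107)/0.107 = 89.3 nmol·min⁻¹.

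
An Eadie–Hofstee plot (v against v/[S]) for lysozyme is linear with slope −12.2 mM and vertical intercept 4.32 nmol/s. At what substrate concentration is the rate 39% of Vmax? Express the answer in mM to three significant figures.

7.80 mM

The Eadie–Hofstee slope gives Km = 12.2 mM (slope = −Km).
v/Vmax = [S]/(Km+[S]) = 0.39 ⇒ [S] = Km·0.39/(1−0.39) = 12.2 × 0.6393 = 7.80 mM.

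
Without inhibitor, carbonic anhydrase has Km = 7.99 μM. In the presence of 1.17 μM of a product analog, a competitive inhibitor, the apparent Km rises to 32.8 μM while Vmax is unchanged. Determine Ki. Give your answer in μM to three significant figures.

Competitive: Km,app = α·Km with α = 1 + [I]/Ki.
α = Km,app/Km = 32.8/7.99 = 4.105.
Since α = 1 + [I]/Ki, [I]/Ki = 4.105 − 1 = 3.105 and Ki = 1.17/3.105 = 0.377 μM.

0.377 μM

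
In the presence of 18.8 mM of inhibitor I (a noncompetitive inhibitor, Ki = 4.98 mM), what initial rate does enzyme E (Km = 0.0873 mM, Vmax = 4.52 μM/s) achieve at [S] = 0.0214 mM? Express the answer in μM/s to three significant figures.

With α = 1 + [I]/Ki = 1 + 18.8/4.98 = 4.775, the noncompetitive rate law is v = (Vmax/α)·[S] / (Km + [S]).
v = (4.52/4.775)×0.0214 / (0.0873 + 0.0214) = 0.02026/0.1087 = 0.186 μM/s.

0.186 μM/s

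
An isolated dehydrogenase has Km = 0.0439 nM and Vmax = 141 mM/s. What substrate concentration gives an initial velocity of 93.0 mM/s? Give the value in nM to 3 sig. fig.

The required fractional saturation is v/Vmax = 93.0/141 = 0.6596.
Then [S]/(Km+[S]) = 0.6596 ⇒ [S] = 0.0439 × 0.6596/(1 − 0.6596) = 0.0851 nM.

0.0851 nM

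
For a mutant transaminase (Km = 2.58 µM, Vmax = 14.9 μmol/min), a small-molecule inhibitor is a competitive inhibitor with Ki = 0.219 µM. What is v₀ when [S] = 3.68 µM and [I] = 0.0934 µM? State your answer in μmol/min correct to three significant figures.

With α = 1 + [I]/Ki = 1 + 0.0934/0.219 = 1.426, the competitive rate law is v = Vmax[S] / (αKm + [S]).
v = 14.9×3.68 / (1.426×2.58 + 3.68) = 54.83/7.360 = 7.45 μmol/min.

7.45 μmol/min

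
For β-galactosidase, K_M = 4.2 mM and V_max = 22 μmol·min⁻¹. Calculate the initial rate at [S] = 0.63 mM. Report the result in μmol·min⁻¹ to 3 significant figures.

[S]/(Km+[S]) = 0.63/4.830 = 0.1304, the fractional saturation.
v = 0.1304 × Vmax = 0.1304 × 22 = 2.87 μmol·min⁻¹.

2.87 μmol·min⁻¹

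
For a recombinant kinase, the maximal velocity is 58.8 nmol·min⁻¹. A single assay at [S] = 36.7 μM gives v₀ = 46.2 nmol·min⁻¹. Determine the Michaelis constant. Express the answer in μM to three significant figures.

10.0 μM

From v = Vmax[S]/(Km+[S]), Km = [S](Vmax − v)/v.
Km = 36.7 × (58.8 − 46.2) / 46.2 = 462.4/46.2 = 10.0 μM.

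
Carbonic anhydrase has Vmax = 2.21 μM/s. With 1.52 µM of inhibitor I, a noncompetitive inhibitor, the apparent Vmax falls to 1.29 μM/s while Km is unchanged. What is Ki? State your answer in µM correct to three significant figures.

2.13 µM

Noncompetitive: Vmax,app = Vmax/α with α = 1 + [I]/Ki.
α = Vmax/Vmax,app = 2.21/1.29 = 1.713.
Ki = [I]/(α − 1) = 1.52/0.7132 = 2.13 µM.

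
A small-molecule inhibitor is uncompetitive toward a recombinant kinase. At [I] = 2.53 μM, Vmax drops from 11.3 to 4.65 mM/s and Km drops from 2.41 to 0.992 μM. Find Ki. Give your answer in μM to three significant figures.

1.77 μM

Uncompetitive: Vmax,app = Vmax/α (and Km,app = Km/α) with α = 1 + [I]/Ki.
α = Vmax/Vmax,app = 11.3/4.65 = 2.430.
Since α = 1 + [I]/Ki, [I]/Ki = 2.430 − 1 = 1.430 and Ki = 2.53/1.430 = 1.77 μM.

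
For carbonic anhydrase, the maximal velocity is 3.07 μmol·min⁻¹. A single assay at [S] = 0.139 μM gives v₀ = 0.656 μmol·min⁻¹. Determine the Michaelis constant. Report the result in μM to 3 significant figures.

0.512 μM

v/Vmax = 0.656/3.07 = 0.2137 = [S]/(Km+[S]).
So Km + [S] = [S]/0.2137 = 0.6505 μM, giving Km = 0.6505 − 0.139 = 0.512 μM.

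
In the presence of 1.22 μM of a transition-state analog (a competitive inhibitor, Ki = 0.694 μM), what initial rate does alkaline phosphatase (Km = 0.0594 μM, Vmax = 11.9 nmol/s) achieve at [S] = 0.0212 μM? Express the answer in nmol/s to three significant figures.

1.36 nmol/s

α = 1 + [I]/Ki = 1 + 1.22/0.694 = 2.758.
For a competitive inhibitor, Vmax is unchanged and the apparent Km becomes α·Km: Km,app = 0.164 μM, Vmax,app = 11.9 nmol/s.
v = Vmax,app·[S]/(Km,app + [S]) = 11.9 × 0.0212/(0.164 + 0.0212) = 1.36 nmol/s.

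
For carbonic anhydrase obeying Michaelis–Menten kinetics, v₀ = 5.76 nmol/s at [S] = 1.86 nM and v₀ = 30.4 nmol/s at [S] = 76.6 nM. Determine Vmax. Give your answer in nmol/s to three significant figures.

34.0 nmol/s

From v = Vmax[S]/(Km+[S]), each point gives Vmax = v(Km+[S])/[S].
Equating: 5.76(Km+1.86)/1.86 = 30.4(Km+76.6)/76.6.
3.097·Km + 5.76 = 0.3969·Km + 30.4, so (3.097 − 0.3969)·Km = 30.4 − 5.76.
Km = 24.64/2.700 = 9.13 nM; then Vmax = 5.76(9.13+1.86)/1.86 = 34.0 nmol/s.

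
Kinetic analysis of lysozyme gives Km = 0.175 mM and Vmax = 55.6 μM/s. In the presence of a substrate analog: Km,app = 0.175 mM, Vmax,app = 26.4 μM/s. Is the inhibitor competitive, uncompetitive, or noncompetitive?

Vmax decreases (55.6 → 26.4 μM/s) while Km is unchanged — pure noncompetitive inhibition.

noncompetitive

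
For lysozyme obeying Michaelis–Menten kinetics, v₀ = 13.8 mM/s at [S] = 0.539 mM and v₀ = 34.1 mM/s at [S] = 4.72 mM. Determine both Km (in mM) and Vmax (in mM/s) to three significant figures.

Km = 1.10 mM; Vmax = 42.1 mM/s

In reciprocal form, 1/v = (Km/Vmax)·(1/[S]) + 1/Vmax. The two points give (1/[S], 1/v) = (1.855, 0.07246) and (0.2119, 0.02933).
Slope = (0.07246 − 0.02933)/(1.855 − 0.2119) = 0.02625; intercept = 0.07246 − 0.02625×1.855 = 0.02376.
Vmax = 1/intercept = 42.1 mM/s; Km = slope × Vmax = 0.02625 × 42.1 = 1.10 mM.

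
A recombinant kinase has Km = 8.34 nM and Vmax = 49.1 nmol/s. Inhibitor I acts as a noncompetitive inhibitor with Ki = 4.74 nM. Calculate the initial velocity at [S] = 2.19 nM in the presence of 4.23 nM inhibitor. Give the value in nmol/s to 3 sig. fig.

5.40 nmol/s

With α = 1 + [I]/Ki = 1 + 4.23/4.74 = 1.892, the noncompetitive rate law is v = (Vmax/α)·[S] / (Km + [S]).
v = (49.1/1.892)×2.19 / (8.34 + 2.19) = 56.82/10.53 = 5.40 nmol/s.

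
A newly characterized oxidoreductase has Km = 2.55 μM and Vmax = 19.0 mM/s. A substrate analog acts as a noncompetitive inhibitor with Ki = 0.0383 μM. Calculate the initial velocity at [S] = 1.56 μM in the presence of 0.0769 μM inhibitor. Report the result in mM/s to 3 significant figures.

α = 1 + [I]/Ki = 1 + 0.0769/0.0383 = 3.008.
For a noncompetitive inhibitor, Vmax is reduced to Vmax/α while Km is unchanged: Km,app = 2.55 μM, Vmax,app = 6.32 mM/s.
v = Vmax,app·[S]/(Km,app + [S]) = 6.32 × 1.56/(2.55 + 1.56) = 2.40 mM/s.

2.40 mM/s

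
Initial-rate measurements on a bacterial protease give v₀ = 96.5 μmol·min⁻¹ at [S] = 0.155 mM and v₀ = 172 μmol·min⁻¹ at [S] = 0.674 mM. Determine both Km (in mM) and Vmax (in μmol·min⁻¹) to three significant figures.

From v = Vmax[S]/(Km+[S]), each point gives Vmax = v(Km+[S])/[S].
Equating: 96.5(Km+0.155)/0.155 = 172(Km+0.674)/0.674.
622.6·Km + 96.5 = 255.2·Km + 172, so (622.6 − 255.2)·Km = 172 − 96.5.
Km = 75.50/367.4 = 0.206 mM; then Vmax = 96.5(0.206+0.155)/0.155 = 224 μmol·min⁻¹.

Km = 0.206 mM; Vmax = 224 μmol·min⁻¹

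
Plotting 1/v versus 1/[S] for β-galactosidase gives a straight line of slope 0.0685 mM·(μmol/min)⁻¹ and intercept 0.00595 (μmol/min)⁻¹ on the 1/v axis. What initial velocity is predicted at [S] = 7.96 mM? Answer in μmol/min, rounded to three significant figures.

The y-intercept is 1/Vmax, so Vmax = 1/0.00595 = 168 μmol/min.
The slope is Km/Vmax, so Km = 0.0685 × 168 = 11.5 mM.
Then v = 168 × 7.96/(11.5 + 7.96) = 68.7 μmol/min.

68.7 μmol/min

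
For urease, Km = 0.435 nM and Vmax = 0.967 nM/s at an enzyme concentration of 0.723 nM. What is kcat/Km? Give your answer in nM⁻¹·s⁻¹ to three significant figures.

kcat = Vmax/[E]total = 0.967/0.723 = 1.34 s⁻¹.
kcat/Km = 1.34/0.435 = 3.07 nM⁻¹·s⁻¹.

3.07 nM⁻¹·s⁻¹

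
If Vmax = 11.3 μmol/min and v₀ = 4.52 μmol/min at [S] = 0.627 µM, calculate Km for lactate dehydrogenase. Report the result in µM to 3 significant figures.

0.941 µM

v/Vmax = 4.52/11.3 = 0.4000 = [S]/(Km+[S]).
So Km + [S] = [S]/0.4000 = 1.568 µM, giving Km = 1.568 − 0.627 = 0.941 µM.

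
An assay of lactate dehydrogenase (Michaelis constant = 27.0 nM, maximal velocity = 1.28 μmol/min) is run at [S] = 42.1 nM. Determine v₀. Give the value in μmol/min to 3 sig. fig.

[S]/(Km+[S]) = 42.1/69.10 = 0.6093, the fractional saturation.
v = 0.6093 × Vmax = 0.6093 × 1.28 = 0.780 μmol/min.

0.780 μmol/min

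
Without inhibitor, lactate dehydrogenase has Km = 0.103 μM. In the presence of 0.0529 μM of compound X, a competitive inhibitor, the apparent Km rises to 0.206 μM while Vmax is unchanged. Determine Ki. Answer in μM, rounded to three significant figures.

0.0529 μM

Competitive: Km,app = α·Km with α = 1 + [I]/Ki.
α = Km,app/Km = 0.206/0.103 = 2.000.
Ki = [I]/(α − 1) = 0.0529/1.000 = 0.0529 μM.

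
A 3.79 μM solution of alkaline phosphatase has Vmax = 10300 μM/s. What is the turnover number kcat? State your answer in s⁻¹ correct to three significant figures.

2720 s⁻¹

kcat = Vmax/[E]total = 10300 μM/s / 3.79 μM = 2720 s⁻¹.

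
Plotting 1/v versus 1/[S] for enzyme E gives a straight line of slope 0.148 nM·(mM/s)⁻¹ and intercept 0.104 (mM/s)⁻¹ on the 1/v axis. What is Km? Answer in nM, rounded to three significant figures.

1.42 nM

y-intercept = 1/Vmax ⇒ Vmax = 9.62 mM/s; slope = Km/Vmax ⇒ Km = slope × Vmax.
Km = 0.148 × 9.62 = 1.42 nM.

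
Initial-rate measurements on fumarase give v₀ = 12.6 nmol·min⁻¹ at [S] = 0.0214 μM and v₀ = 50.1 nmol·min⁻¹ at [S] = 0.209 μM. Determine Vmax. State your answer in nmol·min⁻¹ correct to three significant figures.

From v = Vmax[S]/(Km+[S]), each point gives Vmax = v(Km+[S])/[S].
Equating: 12.6(Km+0.0214)/0.0214 = 50.1(Km+0.209)/0.209.
588.8·Km + 12.6 = 239.7·Km + 50.1, so (588.8 − 239.7)·Km = 50.1 − 12.6.
Km = 37.50/349.1 = 0.107 μM; then Vmax = 12.6(0.107+0.0214)/0.0214 = 75.9 nmol·min⁻¹.

75.9 nmol·min⁻¹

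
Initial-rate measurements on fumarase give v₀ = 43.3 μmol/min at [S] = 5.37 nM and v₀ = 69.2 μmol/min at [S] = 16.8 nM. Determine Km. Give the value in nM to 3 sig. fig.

In reciprocal form, 1/v = (Km/Vmax)·(1/[S]) + 1/Vmax. The two points give (1/[S], 1/v) = (0.1862, 0.02309) and (0.05952, 0.01445).
Slope = (0.02309 − 0.01445)/(0.1862 − 0.05952) = 0.06822; intercept = 0.02309 − 0.06822×0.1862 = 0.01039.
Vmax = 1/intercept = 96.2 μmol/min; Km = slope × Vmax = 0.06822 × 96.2 = 6.57 nM.

6.57 nM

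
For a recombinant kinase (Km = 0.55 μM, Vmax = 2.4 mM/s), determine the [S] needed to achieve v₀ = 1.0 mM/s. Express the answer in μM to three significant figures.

Rearranging v = Vmax[S]/(Km+[S]) gives [S] = Km·v/(Vmax − v).
[S] = 0.55 × 1.0 / (2.4 − 1.0) = 0.5500/1.400 = 0.393 μM.

0.393 μM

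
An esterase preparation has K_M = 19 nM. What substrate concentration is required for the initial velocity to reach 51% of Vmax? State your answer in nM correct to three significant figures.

19.8 nM

v/Vmax = [S]/(Km+[S]) = 0.51, so [S] = Km·0.51/(1 − 0.51) = 19 × 1.041.
[S] = 19.8 nM.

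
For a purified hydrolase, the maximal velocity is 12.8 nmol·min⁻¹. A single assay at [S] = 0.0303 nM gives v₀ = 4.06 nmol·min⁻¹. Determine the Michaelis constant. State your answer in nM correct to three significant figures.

0.0652 nM

From v = Vmax[S]/(Km+[S]), Km = [S](Vmax − v)/v.
Km = 0.0303 × (12.8 − 4.06) / 4.06 = 0.2648/4.06 = 0.0652 nM.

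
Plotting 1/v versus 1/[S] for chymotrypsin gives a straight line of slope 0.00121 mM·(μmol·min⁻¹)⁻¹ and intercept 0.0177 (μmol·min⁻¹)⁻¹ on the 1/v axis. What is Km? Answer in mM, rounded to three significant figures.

0.0684 mM

y-intercept = 1/Vmax ⇒ Vmax = 56.5 μmol·min⁻¹; slope = Km/Vmax ⇒ Km = slope × Vmax.
Km = 0.00121 × 56.5 = 0.0684 mM.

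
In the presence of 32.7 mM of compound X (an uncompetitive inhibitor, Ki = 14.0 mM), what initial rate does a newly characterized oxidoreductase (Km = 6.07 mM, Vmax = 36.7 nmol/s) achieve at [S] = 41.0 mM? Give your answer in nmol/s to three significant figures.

With α = 1 + [I]/Ki = 1 + 32.7/14.0 = 3.336, the uncompetitive rate law is v = (Vmax/α)·[S] / (Km/α + [S]).
v = (36.7/3.336)×41.0 / (6.07/3.336 + 41.0) = 451.1/42.82 = 10.5 nmol/s.

10.5 nmol/s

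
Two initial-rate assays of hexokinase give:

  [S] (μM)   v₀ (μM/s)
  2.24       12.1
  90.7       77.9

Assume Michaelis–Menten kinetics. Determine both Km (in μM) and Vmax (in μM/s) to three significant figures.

Km = 14.5 μM; Vmax = 90.3 μM/s

In reciprocal form, 1/v = (Km/Vmax)·(1/[S]) + 1/Vmax. The two points give (1/[S], 1/v) = (0.4464, 0.08264) and (0.01103, 0.01284).
Slope = (0.08264 − 0.01284)/(0.4464 − 0.01103) = 0.1603; intercept = 0.08264 − 0.1603×0.4464 = 0.01107.
Vmax = 1/intercept = 90.3 μM/s; Km = slope × Vmax = 0.1603 × 90.3 = 14.5 μM.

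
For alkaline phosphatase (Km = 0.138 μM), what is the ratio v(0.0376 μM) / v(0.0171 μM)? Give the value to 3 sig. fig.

1.94

The fractional saturations are [S]/(Km+[S]) = 0.0171/0.1551 = 0.1103 and 0.0376/0.1756 = 0.2141.
v₂/v₁ is just their ratio: 0.2141/0.1103 = 1.94.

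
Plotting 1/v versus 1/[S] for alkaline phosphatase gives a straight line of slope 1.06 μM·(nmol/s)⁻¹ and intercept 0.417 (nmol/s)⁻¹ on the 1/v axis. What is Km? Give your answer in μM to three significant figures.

y-intercept = 1/Vmax ⇒ Vmax = 2.40 nmol/s; slope = Km/Vmax ⇒ Km = slope × Vmax.
Km = 1.06 × 2.40 = 2.54 μM.

2.54 μM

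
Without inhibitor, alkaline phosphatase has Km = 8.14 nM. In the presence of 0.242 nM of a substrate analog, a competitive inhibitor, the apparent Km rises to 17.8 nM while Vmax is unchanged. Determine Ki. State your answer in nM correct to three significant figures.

0.204 nM

Competitive: Km,app = α·Km with α = 1 + [I]/Ki.
α = Km,app/Km = 17.8/8.14 = 2.187.
Ki = [I]/(α − 1) = 0.242/1.187 = 0.204 nM.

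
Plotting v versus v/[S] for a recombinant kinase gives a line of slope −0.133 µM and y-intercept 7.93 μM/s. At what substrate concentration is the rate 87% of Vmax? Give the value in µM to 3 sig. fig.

The Eadie–Hofstee slope gives Km = 0.133 µM (slope = −Km).
v/Vmax = [S]/(Km+[S]) = 0.87 ⇒ [S] = Km·0.87/(1−0.87) = 0.133 × 6.692 = 0.890 µM.

0.890 µM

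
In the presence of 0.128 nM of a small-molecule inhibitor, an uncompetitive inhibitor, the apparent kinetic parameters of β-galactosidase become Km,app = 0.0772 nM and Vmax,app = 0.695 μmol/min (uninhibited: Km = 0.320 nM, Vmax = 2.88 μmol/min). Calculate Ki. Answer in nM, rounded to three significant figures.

0.0407 nM

Uncompetitive: Vmax,app = Vmax/α (and Km,app = Km/α) with α = 1 + [I]/Ki.
α = Vmax/Vmax,app = 2.88/0.695 = 4.144.
Ki = [I]/(α − 1) = 0.128/3.144 = 0.0407 nM.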